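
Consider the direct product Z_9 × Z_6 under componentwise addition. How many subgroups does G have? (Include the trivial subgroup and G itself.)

|G| = 54, so by Lagrange every subgroup order divides 54. Divisors: 1, 2, 3, 6, 9, 18, 27, 54.
Subgroups by order — order 1: 1; order 2: 1; order 3: 4; order 6: 4; order 9: 4; order 18: 4; order 27: 1; order 54: 1.
Total: 1 + 1 + 4 + 4 + 4 + 4 + 1 + 1 = 20.

20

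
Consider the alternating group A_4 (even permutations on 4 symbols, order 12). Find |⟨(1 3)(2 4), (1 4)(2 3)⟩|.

4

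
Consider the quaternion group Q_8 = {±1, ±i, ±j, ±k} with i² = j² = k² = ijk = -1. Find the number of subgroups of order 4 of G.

|G| = 8 and 4 | 8, so subgroups of order 4 are possible by Lagrange.
The subgroups of order 4 are: {1, -1, i, -i}; {1, -1, j, -j}; {1, -1, k, -k}.
So G has 3 subgroups of order 4.

3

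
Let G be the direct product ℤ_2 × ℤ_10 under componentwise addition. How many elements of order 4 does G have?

An element (a,b) has order lcm(ord(a), ord(b)); count pairs with lcm equal to 4.
Enumerating gives 0 such elements.

0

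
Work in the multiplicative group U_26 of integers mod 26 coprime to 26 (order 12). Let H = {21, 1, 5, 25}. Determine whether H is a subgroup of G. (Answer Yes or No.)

|H| = 4 divides |G| = 12, consistent with Lagrange.
H contains the identity, every element's inverse is in H, and H is closed under ·: it is a subgroup.
In fact H = ⟨21⟩.

Yes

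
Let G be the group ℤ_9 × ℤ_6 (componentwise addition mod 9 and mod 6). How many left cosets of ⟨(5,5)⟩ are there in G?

|⟨(5,5)⟩| = 18 and |G| = 54.
By Lagrange, [G : H] = |G|/|H| = 54/18 = 3.

3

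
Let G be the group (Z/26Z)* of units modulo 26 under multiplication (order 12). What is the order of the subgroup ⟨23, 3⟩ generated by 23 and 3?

6

|⟨23⟩| = 6 and |⟨3⟩| = 3, so |H| is a multiple of lcm(6, 3) = 6 and divides |G| = 12.
Closing under the operation: H = {1, 3, 9, 17, 23, 25}, so |H| = 6.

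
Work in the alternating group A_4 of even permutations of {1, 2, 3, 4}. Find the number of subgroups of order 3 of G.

4

|G| = 12 and 3 | 12, so subgroups of order 3 are possible by Lagrange.
The subgroups of order 3 are: {e, (1 2 3), (1 3 2)}; {e, (1 2 4), (1 4 2)}; {e, (1 3 4), (1 4 3)}; {e, (2 3 4), (2 4 3)}.
So G has 4 subgroups of order 3.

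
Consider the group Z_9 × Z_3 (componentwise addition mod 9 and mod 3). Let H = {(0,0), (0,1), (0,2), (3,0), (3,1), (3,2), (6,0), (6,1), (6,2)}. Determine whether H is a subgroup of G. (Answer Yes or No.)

Yes

|H| = 9 divides |G| = 27, consistent with Lagrange.
H contains the identity, every element's inverse is in H, and H is closed under +: it is a subgroup.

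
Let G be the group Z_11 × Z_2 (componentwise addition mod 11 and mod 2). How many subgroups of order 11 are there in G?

1

|G| = 22 and 11 | 22, so subgroups of order 11 are possible by Lagrange.
The subgroups of order 11 are: {(0,0), (1,0), (2,0), (3,0), (4,0), (5,0), (6,0), (7,0), (8,0), (9,0), (10,0)}.
So G has 1 subgroup of order 11.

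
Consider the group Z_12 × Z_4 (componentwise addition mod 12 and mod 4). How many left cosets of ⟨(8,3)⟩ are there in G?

4

|⟨(8,3)⟩| = 12 and |G| = 48.
By Lagrange, [G : H] = |G|/|H| = 48/12 = 4.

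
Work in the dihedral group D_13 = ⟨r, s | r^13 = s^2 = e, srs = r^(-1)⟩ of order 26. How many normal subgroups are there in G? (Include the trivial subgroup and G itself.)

3

G has 16 subgroups. Checking conjugation-invariance by order — order 1: 1/1 normal; order 2: 0/13 normal; order 13: 1/1 normal; order 26: 1/1 normal.
Total normal subgroups: 3.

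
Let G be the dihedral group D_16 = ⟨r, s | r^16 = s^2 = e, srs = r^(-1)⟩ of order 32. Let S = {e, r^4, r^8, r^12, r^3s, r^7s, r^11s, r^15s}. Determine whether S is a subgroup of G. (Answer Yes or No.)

|S| = 8 divides |G| = 32, consistent with Lagrange.
S contains the identity, every element's inverse is in S, and S is closed under ·: it is a subgroup.

Yes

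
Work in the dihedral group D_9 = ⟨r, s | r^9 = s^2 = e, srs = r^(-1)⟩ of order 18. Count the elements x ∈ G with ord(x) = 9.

The elements of order 9 are: r, r^2, r^4, r^5, r^7, r^8.
That's 6.

6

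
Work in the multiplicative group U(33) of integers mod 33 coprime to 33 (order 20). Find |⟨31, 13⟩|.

10

|⟨31⟩| = 5 and |⟨13⟩| = 10, so |H| is a multiple of lcm(5, 10) = 10 and divides |G| = 20.
Closing under the operation: H = {1, 4, 7, 10, 13, 16, 19, 25, 28, 31}, so |H| = 10.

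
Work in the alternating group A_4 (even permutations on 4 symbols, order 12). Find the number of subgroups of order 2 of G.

|G| = 12 and 2 | 12, so subgroups of order 2 are possible by Lagrange.
The subgroups of order 2 are: {e, (1 2)(3 4)}; {e, (1 3)(2 4)}; {e, (1 4)(2 3)}.
So G has 3 subgroups of order 2.

3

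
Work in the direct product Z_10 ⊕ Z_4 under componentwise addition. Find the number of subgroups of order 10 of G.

3

|G| = 40 and 10 | 40, so subgroups of order 10 are possible by Lagrange.
The subgroups of order 10 are: {(0,0), (0,2), (2,0), (2,2), (4,0), (4,2), (6,0), (6,2), (8,0), (8,2)}; {(0,0), (1,0), (2,0), (3,0), (4,0), (5,0), (6,0), (7,0), (8,0), (9,0)}; {(0,0), (1,2), (2,0), (3,2), (4,0), (5,2), (6,0), (7,2), (8,0), (9,2)}.
So G has 3 subgroups of order 10.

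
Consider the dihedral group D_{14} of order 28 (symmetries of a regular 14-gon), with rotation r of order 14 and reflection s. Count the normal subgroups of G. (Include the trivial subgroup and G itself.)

7

G has 28 subgroups. Checking conjugation-invariance by order — order 1: 1/1 normal; order 2: 1/15 normal; order 4: 0/7 normal; order 7: 1/1 normal; order 14: 3/3 normal; order 28: 1/1 normal.
Total normal subgroups: 7.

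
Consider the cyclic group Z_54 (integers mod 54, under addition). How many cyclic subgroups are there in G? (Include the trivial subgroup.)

8

A cyclic subgroup of order d is generated by each of its φ(d) elements of order d, so the cyclic subgroups of order d number (#elements of order d)/φ(d).
Cyclic subgroups by order — order 1: 1; order 2: 1; order 3: 1; order 6: 1; order 9: 1; order 18: 1; order 27: 1; order 54: 1.
Total: 8.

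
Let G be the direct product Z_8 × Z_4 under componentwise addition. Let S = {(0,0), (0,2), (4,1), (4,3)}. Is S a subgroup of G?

Yes

|S| = 4 divides |G| = 32, consistent with Lagrange.
S contains the identity, every element's inverse is in S, and S is closed under +: it is a subgroup.
In fact S = ⟨(4,3)⟩.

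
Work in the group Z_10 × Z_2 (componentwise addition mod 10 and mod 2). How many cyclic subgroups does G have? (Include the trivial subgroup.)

8

Each element a generates a cyclic subgroup ⟨a⟩; distinct elements may generate the same one (a cyclic group of order d has φ(d) generators).
Cyclic subgroups by order — order 1: 1; order 2: 3; order 5: 1; order 10: 3.
Total: 8.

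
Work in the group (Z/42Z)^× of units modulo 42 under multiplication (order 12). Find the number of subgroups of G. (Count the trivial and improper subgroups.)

10

|G| = 12, so by Lagrange every subgroup order divides 12. Divisors: 1, 2, 3, 4, 6, 12.
Subgroups by order — order 1: 1; order 2: 3; order 3: 1; order 4: 1; order 6: 3; order 12: 1.
Total: 1 + 3 + 1 + 1 + 3 + 1 = 10.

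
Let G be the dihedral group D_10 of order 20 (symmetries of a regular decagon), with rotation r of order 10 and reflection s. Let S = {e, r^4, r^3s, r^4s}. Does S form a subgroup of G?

No

r^4 ∈ S but its inverse r^6 ∉ S, so S is not a subgroup.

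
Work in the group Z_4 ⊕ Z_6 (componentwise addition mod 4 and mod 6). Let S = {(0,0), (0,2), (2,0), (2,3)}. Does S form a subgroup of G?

No

(0,2) ∈ S but its inverse (0,4) ∉ S, so S is not a subgroup.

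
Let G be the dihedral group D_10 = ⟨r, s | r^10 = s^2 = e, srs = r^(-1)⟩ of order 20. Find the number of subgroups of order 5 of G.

|G| = 20 and 5 | 20, so subgroups of order 5 are possible by Lagrange.
The subgroups of order 5 are: {e, r^2, r^4, r^6, r^8}.
So G has 1 subgroup of order 5.

1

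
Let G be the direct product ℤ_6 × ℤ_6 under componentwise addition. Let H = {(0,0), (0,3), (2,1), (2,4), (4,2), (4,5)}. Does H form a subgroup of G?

Yes

|H| = 6 divides |G| = 36, consistent with Lagrange.
H contains the identity, every element's inverse is in H, and H is closed under +: it is a subgroup.
In fact H = ⟨(4,5)⟩.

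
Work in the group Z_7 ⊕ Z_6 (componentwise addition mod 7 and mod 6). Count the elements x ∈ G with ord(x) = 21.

12

An element (a,b) has order lcm(ord(a), ord(b)); count pairs with lcm equal to 21.
Enumerating gives 12 such elements.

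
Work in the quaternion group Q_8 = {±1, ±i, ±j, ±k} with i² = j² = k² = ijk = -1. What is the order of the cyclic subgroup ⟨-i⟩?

Computing powers of -i: the smallest k with (-i)^k = e is k = 4.

4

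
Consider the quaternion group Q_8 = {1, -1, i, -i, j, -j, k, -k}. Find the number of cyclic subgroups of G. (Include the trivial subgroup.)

5

Each element a generates a cyclic subgroup ⟨a⟩; distinct elements may generate the same one (a cyclic group of order d has φ(d) generators).
Cyclic subgroups by order — order 1: 1; order 2: 1; order 4: 3.
Total: 5.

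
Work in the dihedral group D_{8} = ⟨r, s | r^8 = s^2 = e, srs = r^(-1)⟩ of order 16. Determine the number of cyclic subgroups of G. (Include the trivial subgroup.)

Each element a generates a cyclic subgroup ⟨a⟩; distinct elements may generate the same one (a cyclic group of order d has φ(d) generators).
Cyclic subgroups by order — order 1: 1; order 2: 9; order 4: 1; order 8: 1.
Total: 12.

12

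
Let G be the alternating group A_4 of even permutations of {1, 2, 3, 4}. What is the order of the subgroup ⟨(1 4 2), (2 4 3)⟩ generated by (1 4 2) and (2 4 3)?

12

|⟨(1 4 2)⟩| = 3 and |⟨(2 4 3)⟩| = 3, so |H| is a multiple of lcm(3, 3) = 3 and divides |G| = 12.
Closing {(1 4 2), (2 4 3)} under the group operation gives all of G, so |H| = 12.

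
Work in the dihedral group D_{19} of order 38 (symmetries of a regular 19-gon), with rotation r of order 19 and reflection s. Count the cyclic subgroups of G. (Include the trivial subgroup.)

21

Group the elements of G by the cyclic subgroup they generate; each cyclic subgroup of order d accounts for φ(d) elements.
Cyclic subgroups by order — order 1: 1; order 2: 19; order 19: 1.
Total: 21.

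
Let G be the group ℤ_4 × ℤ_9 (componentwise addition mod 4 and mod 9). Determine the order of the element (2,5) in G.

18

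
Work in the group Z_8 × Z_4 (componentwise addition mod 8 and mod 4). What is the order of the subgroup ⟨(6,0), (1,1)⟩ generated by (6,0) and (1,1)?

16

|⟨(6,0)⟩| = 4 and |⟨(1,1)⟩| = 8, so |H| is a multiple of lcm(4, 8) = 8 and divides |G| = 32.
Closing under the operation: H = {(0,0), (0,2), (1,1), (1,3), (2,0), (2,2), (3,1), (3,3), (4,0), (4,2), (5,1), (5,3), (6,0), (6,2), (7,1), (7,3)}, so |H| = 16.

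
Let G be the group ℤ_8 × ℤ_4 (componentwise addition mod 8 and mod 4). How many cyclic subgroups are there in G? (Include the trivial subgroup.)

14

Group the elements of G by the cyclic subgroup they generate; each cyclic subgroup of order d accounts for φ(d) elements.
Cyclic subgroups by order — order 1: 1; order 2: 3; order 4: 6; order 8: 4.
Total: 14.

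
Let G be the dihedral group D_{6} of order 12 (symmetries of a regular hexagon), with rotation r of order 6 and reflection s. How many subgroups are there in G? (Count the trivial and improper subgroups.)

16

|G| = 12, so by Lagrange every subgroup order divides 12. Divisors: 1, 2, 3, 4, 6, 12.
Subgroups by order — order 1: 1; order 2: 7; order 3: 1; order 4: 3; order 6: 3; order 12: 1.
Total: 1 + 7 + 1 + 3 + 3 + 1 = 16.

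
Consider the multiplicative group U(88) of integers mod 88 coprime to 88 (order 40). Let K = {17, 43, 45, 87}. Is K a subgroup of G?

No

The identity 1 ∉ K, so K is not a subgroup.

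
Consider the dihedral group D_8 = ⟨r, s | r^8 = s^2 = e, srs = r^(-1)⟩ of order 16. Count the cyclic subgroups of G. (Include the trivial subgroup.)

A cyclic subgroup of order d is generated by each of its φ(d) elements of order d, so the cyclic subgroups of order d number (#elements of order d)/φ(d).
Cyclic subgroups by order — order 1: 1; order 2: 9; order 4: 1; order 8: 1.
Total: 12.

12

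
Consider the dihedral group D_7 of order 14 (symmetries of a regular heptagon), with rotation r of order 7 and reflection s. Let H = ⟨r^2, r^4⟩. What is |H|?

7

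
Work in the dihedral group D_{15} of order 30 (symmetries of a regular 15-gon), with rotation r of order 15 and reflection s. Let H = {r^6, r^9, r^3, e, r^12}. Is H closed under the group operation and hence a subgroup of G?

|H| = 5 divides |G| = 30, consistent with Lagrange.
H contains the identity, every element's inverse is in H, and H is closed under ·: it is a subgroup.
In fact H = ⟨r^9⟩.

Yes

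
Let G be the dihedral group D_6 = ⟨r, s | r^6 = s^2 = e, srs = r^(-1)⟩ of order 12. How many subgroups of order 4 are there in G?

3

|G| = 12 and 4 | 12, so subgroups of order 4 are possible by Lagrange.
The subgroups of order 4 are: {e, r^3, r^2s, r^5s}; {e, r^3, s, r^3s}; {e, r^3, rs, r^4s}.
So G has 3 subgroups of order 4.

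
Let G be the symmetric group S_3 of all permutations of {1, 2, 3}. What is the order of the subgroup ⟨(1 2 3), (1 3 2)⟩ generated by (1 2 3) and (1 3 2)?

|⟨(1 2 3)⟩| = 3 and |⟨(1 3 2)⟩| = 3, so |H| is a multiple of lcm(3, 3) = 3 and divides |G| = 6.
Closing under the operation: H = {e, (1 2 3), (1 3 2)}, so |H| = 3.

3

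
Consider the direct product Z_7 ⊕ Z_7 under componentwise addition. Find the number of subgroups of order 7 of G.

|G| = 49 and 7 | 49, so subgroups of order 7 are possible by Lagrange.
The subgroups of order 7 are: {(0,0), (0,1), (0,2), (0,3), (0,4), (0,5), (0,6)}; {(0,0), (1,0), (2,0), (3,0), (4,0), (5,0), (6,0)}; {(0,0), (1,1), (2,2), (3,3), (4,4), (5,5), (6,6)}; {(0,0), (1,2), (2,4), (3,6), (4,1), (5,3), (6,5)}; … (8 in all).
So G has 8 subgroups of order 7.

8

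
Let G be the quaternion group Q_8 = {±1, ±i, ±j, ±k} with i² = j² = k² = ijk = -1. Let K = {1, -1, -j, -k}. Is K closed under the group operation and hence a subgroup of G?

No

-k ∈ K but its inverse k ∉ K, so K is not a subgroup.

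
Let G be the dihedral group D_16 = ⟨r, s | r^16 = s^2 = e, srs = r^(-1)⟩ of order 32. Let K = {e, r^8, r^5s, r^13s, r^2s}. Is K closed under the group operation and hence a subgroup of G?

No

|K| = 5 does not divide |G| = 32, so by Lagrange K is not a subgroup.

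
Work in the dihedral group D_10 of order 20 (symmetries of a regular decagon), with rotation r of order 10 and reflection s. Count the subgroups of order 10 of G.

|G| = 20 and 10 | 20, so subgroups of order 10 are possible by Lagrange.
The subgroups of order 10 are: {e, r, r^2, r^3, r^4, r^5, r^6, r^7, r^8, r^9}; {e, r^2, r^4, r^6, r^8, s, r^2s, r^4s, r^6s, r^8s}; {e, r^2, r^4, r^6, r^8, rs, r^3s, r^5s, r^7s, r^9s}.
So G has 3 subgroups of order 10.

3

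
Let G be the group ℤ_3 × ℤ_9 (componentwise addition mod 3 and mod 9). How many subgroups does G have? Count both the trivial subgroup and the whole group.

10

|G| = 27, so by Lagrange every subgroup order divides 27. Divisors: 1, 3, 9, 27.
Subgroups by order — order 1: 1; order 3: 4; order 9: 4; order 27: 1.
Total: 1 + 4 + 4 + 1 = 10.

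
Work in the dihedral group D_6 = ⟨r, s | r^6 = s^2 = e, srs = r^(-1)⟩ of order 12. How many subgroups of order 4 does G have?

3

|G| = 12 and 4 | 12, so subgroups of order 4 are possible by Lagrange.
The subgroups of order 4 are: {e, r^3, r^2s, r^5s}; {e, r^3, s, r^3s}; {e, r^3, rs, r^4s}.
So G has 3 subgroups of order 4.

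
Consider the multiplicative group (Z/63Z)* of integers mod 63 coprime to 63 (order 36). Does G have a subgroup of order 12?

Yes

12 | 36. A subgroup of order 12 is {1, 8, 10, 17, 19, 26, 37, 44, 46, 53, 55, 62}.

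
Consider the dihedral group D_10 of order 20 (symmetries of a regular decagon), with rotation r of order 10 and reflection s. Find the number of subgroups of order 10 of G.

3

|G| = 20 and 10 | 20, so subgroups of order 10 are possible by Lagrange.
The subgroups of order 10 are: {e, r, r^2, r^3, r^4, r^5, r^6, r^7, r^8, r^9}; {e, r^2, r^4, r^6, r^8, s, r^2s, r^4s, r^6s, r^8s}; {e, r^2, r^4, r^6, r^8, rs, r^3s, r^5s, r^7s, r^9s}.
So G has 3 subgroups of order 10.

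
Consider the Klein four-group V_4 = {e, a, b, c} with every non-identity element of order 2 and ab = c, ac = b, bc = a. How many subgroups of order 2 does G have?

|G| = 4 and 2 | 4, so subgroups of order 2 are possible by Lagrange.
The subgroups of order 2 are: {e, a}; {e, b}; {e, c}.
So G has 3 subgroups of order 2.

3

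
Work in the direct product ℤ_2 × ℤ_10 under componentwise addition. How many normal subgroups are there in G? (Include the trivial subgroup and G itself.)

G is abelian, so every subgroup is normal.
G has 10 subgroups in total, hence 10 normal subgroups.

10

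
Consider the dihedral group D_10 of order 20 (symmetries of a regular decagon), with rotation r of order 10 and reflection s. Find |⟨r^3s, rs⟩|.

10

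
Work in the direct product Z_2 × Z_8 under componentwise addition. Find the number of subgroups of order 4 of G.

3

|G| = 16 and 4 | 16, so subgroups of order 4 are possible by Lagrange.
The subgroups of order 4 are: {(0,0), (0,2), (0,4), (0,6)}; {(0,0), (0,4), (1,0), (1,4)}; {(0,0), (0,4), (1,2), (1,6)}.
So G has 3 subgroups of order 4.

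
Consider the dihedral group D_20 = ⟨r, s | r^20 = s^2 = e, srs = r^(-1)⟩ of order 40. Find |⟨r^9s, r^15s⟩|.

|⟨r^9s⟩| = 2 and |⟨r^15s⟩| = 2, so |H| is a multiple of lcm(2, 2) = 2 and divides |G| = 40.
Closing under the operation: H = {e, r^2, r^4, r^6, r^8, r^10, r^12, r^14, r^16, r^18, rs, r^3s, r^5s, r^7s, r^9s, r^11s, r^13s, r^15s, r^17s, r^19s}, so |H| = 20.

20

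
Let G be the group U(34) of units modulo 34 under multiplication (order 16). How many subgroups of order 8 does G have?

|G| = 16 and 8 | 16, so subgroups of order 8 are possible by Lagrange.
The subgroups of order 8 are: {1, 9, 13, 15, 19, 21, 25, 33}.
So G has 1 subgroup of order 8.

1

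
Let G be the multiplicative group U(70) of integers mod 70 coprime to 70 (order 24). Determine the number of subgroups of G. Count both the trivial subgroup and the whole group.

16

|G| = 24, so by Lagrange every subgroup order divides 24. Divisors: 1, 2, 3, 4, 6, 8, 12, 24.
Subgroups by order — order 1: 1; order 2: 3; order 3: 1; order 4: 3; order 6: 3; order 8: 1; order 12: 3; order 24: 1.
Total: 1 + 3 + 1 + 3 + 3 + 1 + 3 + 1 = 16.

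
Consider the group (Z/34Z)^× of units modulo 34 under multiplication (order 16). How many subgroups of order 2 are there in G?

1

|G| = 16 and 2 | 16, so subgroups of order 2 are possible by Lagrange.
The subgroups of order 2 are: {1, 33}.
So G has 1 subgroup of order 2.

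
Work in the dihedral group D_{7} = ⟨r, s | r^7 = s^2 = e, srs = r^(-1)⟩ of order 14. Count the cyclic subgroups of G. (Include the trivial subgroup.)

9

A cyclic subgroup of order d is generated by each of its φ(d) elements of order d, so the cyclic subgroups of order d number (#elements of order d)/φ(d).
Cyclic subgroups by order — order 1: 1; order 2: 7; order 7: 1.
Total: 9.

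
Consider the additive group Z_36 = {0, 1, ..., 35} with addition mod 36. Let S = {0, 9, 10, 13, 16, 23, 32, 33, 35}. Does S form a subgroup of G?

No

32 ∈ S but its inverse 4 ∉ S, so S is not a subgroup.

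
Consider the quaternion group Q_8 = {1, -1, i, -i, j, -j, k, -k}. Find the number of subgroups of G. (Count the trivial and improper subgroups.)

|G| = 8, so by Lagrange every subgroup order divides 8. Divisors: 1, 2, 4, 8.
Subgroups by order — order 1: 1; order 2: 1; order 4: 3; order 8: 1.
Total: 1 + 1 + 3 + 1 = 6.

6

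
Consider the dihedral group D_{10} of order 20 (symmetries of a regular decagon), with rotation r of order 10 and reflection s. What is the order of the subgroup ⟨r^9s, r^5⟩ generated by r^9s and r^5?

|⟨r^9s⟩| = 2 and |⟨r^5⟩| = 2, so |H| is a multiple of lcm(2, 2) = 2 and divides |G| = 20.
Closing under the operation: H = {e, r^5, r^4s, r^9s}, so |H| = 4.

4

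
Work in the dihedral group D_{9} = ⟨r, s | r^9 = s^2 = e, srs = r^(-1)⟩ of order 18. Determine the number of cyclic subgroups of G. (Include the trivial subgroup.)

12

Group the elements of G by the cyclic subgroup they generate; each cyclic subgroup of order d accounts for φ(d) elements.
Cyclic subgroups by order — order 1: 1; order 2: 9; order 3: 1; order 9: 1.
Total: 12.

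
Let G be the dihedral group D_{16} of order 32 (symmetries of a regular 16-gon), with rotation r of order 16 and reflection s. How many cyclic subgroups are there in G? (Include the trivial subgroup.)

21

Each element a generates a cyclic subgroup ⟨a⟩; distinct elements may generate the same one (a cyclic group of order d has φ(d) generators).
Cyclic subgroups by order — order 1: 1; order 2: 17; order 4: 1; order 8: 1; order 16: 1.
Total: 21.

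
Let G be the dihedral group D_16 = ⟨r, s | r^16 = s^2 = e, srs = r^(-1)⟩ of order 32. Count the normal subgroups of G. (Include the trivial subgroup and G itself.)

8

G has 36 subgroups. Checking conjugation-invariance by order — order 1: 1/1 normal; order 2: 1/17 normal; order 4: 1/9 normal; order 8: 1/5 normal; order 16: 3/3 normal; order 32: 1/1 normal.
Total normal subgroups: 8.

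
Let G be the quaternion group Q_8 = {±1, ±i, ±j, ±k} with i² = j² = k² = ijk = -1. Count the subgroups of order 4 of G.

3

|G| = 8 and 4 | 8, so subgroups of order 4 are possible by Lagrange.
The subgroups of order 4 are: {1, -1, i, -i}; {1, -1, j, -j}; {1, -1, k, -k}.
So G has 3 subgroups of order 4.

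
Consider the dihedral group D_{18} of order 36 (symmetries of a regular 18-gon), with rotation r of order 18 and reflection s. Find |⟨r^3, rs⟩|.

12

|⟨r^3⟩| = 6 and |⟨rs⟩| = 2, so |H| is a multiple of lcm(6, 2) = 6 and divides |G| = 36.
Closing under the operation: H = {e, r^3, r^6, r^9, r^12, r^15, rs, r^4s, r^7s, r^10s, r^13s, r^16s}, so |H| = 12.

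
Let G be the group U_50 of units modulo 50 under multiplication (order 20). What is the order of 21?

5

Compute successive powers of 21 mod 50: 21, 41, 11, 31, 1; 21^5 ≡ 1 (mod 50).
So |⟨21⟩| = 5.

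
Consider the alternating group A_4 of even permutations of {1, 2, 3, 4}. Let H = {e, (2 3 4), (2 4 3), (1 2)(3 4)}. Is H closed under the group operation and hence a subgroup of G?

No

Closure fails: (2 4 3) ∘ (1 2)(3 4) = (1 4 2) ∉ H. So H is not a subgroup.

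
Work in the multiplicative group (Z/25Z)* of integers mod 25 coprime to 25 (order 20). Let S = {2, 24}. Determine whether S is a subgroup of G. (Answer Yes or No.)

The identity 1 ∉ S, so S is not a subgroup.

No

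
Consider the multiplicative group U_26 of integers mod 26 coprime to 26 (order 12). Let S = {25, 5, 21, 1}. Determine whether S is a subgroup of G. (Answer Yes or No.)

Yes

|S| = 4 divides |G| = 12, consistent with Lagrange.
S contains the identity, every element's inverse is in S, and S is closed under ·: it is a subgroup.
In fact S = ⟨21⟩.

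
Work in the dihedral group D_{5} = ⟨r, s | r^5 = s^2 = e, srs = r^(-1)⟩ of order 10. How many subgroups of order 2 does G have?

|G| = 10 and 2 | 10, so subgroups of order 2 are possible by Lagrange.
The subgroups of order 2 are: {e, r^2s}; {e, r^3s}; {e, r^4s}; {e, rs}; … (5 in all).
So G has 5 subgroups of order 2.

5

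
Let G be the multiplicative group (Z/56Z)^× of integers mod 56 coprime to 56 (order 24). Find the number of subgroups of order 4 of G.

7

|G| = 24 and 4 | 24, so subgroups of order 4 are possible by Lagrange.
The subgroups of order 4 are: {1, 13, 15, 27}; {1, 13, 29, 41}; {1, 13, 43, 55}; {1, 15, 29, 43}; … (7 in all).
So G has 7 subgroups of order 4.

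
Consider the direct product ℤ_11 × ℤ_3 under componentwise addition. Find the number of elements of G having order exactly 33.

An element (a,b) has order lcm(ord(a), ord(b)); count pairs with lcm equal to 33.
Enumerating gives 20 such elements.

20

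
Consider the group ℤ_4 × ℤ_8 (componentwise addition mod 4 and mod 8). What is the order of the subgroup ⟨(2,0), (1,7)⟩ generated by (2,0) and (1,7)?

16

|⟨(2,0)⟩| = 2 and |⟨(1,7)⟩| = 8, so |H| is a multiple of lcm(2, 8) = 8 and divides |G| = 32.
Closing under the operation: H = {(0,0), (0,2), (0,4), (0,6), (1,1), (1,3), (1,5), (1,7), (2,0), (2,2), (2,4), (2,6), (3,1), (3,3), (3,5), (3,7)}, so |H| = 16.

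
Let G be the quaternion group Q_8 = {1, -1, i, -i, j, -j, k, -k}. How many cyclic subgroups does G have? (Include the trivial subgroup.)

A cyclic subgroup of order d is generated by each of its φ(d) elements of order d, so the cyclic subgroups of order d number (#elements of order d)/φ(d).
Cyclic subgroups by order — order 1: 1; order 2: 1; order 4: 3.
Total: 5.

5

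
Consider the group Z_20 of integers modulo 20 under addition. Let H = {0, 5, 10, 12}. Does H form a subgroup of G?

5 ∈ H but its inverse 15 ∉ H, so H is not a subgroup.

No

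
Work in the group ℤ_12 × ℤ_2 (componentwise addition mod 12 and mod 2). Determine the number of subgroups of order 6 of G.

|G| = 24 and 6 | 24, so subgroups of order 6 are possible by Lagrange.
The subgroups of order 6 are: {(0,0), (0,1), (4,0), (4,1), (8,0), (8,1)}; {(0,0), (2,0), (4,0), (6,0), (8,0), (10,0)}; {(0,0), (2,1), (4,0), (6,1), (8,0), (10,1)}.
So G has 3 subgroups of order 6.

3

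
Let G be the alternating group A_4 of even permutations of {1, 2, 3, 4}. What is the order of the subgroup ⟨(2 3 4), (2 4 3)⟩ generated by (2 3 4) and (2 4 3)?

3

|⟨(2 3 4)⟩| = 3 and |⟨(2 4 3)⟩| = 3, so |H| is a multiple of lcm(3, 3) = 3 and divides |G| = 12.
Closing under the operation: H = {e, (2 3 4), (2 4 3)}, so |H| = 3.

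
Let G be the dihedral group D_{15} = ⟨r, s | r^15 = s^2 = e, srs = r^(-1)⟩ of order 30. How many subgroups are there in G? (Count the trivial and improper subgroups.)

28

|G| = 30, so by Lagrange every subgroup order divides 30. Divisors: 1, 2, 3, 5, 6, 10, 15, 30.
Subgroups by order — order 1: 1; order 2: 15; order 3: 1; order 5: 1; order 6: 5; order 10: 3; order 15: 1; order 30: 1.
Total: 1 + 15 + 1 + 1 + 5 + 3 + 1 + 1 = 28.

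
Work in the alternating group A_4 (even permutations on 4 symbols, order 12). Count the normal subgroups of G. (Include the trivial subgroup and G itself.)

G has 10 subgroups. Checking conjugation-invariance by order — order 1: 1/1 normal; order 2: 0/3 normal; order 3: 0/4 normal; order 4: 1/1 normal; order 12: 1/1 normal.
Total normal subgroups: 3.

3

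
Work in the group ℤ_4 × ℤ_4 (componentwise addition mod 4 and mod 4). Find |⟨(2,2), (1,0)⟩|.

8

|⟨(2,2)⟩| = 2 and |⟨(1,0)⟩| = 4, so |H| is a multiple of lcm(2, 4) = 4 and divides |G| = 16.
Closing under the operation: H = {(0,0), (0,2), (1,0), (1,2), (2,0), (2,2), (3,0), (3,2)}, so |H| = 8.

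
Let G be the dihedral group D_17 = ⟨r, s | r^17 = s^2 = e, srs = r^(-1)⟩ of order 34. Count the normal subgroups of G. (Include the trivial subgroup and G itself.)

G has 20 subgroups. Checking conjugation-invariance by order — order 1: 1/1 normal; order 2: 0/17 normal; order 17: 1/1 normal; order 34: 1/1 normal.
Total normal subgroups: 3.

3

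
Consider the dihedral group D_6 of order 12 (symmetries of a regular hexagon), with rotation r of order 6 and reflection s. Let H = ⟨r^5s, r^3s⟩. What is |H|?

6

|⟨r^5s⟩| = 2 and |⟨r^3s⟩| = 2, so |H| is a multiple of lcm(2, 2) = 2 and divides |G| = 12.
Closing under the operation: H = {e, r^2, r^4, rs, r^3s, r^5s}, so |H| = 6.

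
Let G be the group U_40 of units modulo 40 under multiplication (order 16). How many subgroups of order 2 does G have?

7

|G| = 16 and 2 | 16, so subgroups of order 2 are possible by Lagrange.
The subgroups of order 2 are: {1, 11}; {1, 19}; {1, 21}; {1, 29}; … (7 in all).
So G has 7 subgroups of order 2.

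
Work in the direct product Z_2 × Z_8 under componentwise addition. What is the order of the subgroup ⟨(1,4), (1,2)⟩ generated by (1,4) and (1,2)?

|⟨(1,4)⟩| = 2 and |⟨(1,2)⟩| = 4, so |H| is a multiple of lcm(2, 4) = 4 and divides |G| = 16.
Closing under the operation: H = {(0,0), (0,2), (0,4), (0,6), (1,0), (1,2), (1,4), (1,6)}, so |H| = 8.

8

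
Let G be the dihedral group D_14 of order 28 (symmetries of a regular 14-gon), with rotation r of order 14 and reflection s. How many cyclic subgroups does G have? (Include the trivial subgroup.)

18

Group the elements of G by the cyclic subgroup they generate; each cyclic subgroup of order d accounts for φ(d) elements.
Cyclic subgroups by order — order 1: 1; order 2: 15; order 7: 1; order 14: 1.
Total: 18.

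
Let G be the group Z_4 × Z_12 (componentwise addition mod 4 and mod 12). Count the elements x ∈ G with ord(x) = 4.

12

An element (a,b) has order lcm(ord(a), ord(b)); count pairs with lcm equal to 4.
Enumerating gives 12 such elements.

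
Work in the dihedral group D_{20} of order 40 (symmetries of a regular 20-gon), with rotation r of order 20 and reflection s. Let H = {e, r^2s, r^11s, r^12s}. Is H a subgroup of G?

Closure fails: r^12s · r^11s = r ∉ H. So H is not a subgroup.

No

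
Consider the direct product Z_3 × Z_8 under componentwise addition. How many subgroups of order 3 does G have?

1

|G| = 24 and 3 | 24, so subgroups of order 3 are possible by Lagrange.
The subgroups of order 3 are: {(0,0), (1,0), (2,0)}.
So G has 1 subgroup of order 3.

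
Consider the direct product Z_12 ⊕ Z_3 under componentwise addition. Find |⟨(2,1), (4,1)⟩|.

|⟨(2,1)⟩| = 6 and |⟨(4,1)⟩| = 3, so |H| is a multiple of lcm(6, 3) = 6 and divides |G| = 36.
Closing under the operation: H = {(0,0), (0,1), (0,2), (2,0), (2,1), (2,2), (4,0), (4,1), (4,2), (6,0), (6,1), (6,2), (8,0), (8,1), (8,2), (10,0), (10,1), (10,2)}, so |H| = 18.

18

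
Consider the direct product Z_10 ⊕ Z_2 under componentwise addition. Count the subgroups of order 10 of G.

3

|G| = 20 and 10 | 20, so subgroups of order 10 are possible by Lagrange.
The subgroups of order 10 are: {(0,0), (0,1), (2,0), (2,1), (4,0), (4,1), (6,0), (6,1), (8,0), (8,1)}; {(0,0), (1,0), (2,0), (3,0), (4,0), (5,0), (6,0), (7,0), (8,0), (9,0)}; {(0,0), (1,1), (2,0), (3,1), (4,0), (5,1), (6,0), (7,1), (8,0), (9,1)}.
So G has 3 subgroups of order 10.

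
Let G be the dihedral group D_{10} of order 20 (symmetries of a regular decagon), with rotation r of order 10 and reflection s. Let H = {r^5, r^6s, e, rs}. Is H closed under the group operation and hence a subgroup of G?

Yes

|H| = 4 divides |G| = 20, consistent with Lagrange.
H contains the identity, every element's inverse is in H, and H is closed under ·: it is a subgroup.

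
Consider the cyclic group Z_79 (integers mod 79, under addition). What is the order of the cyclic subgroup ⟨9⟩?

79

In Z_79, the order of an element a is n/gcd(a, n).
gcd(9, 79) = 1, so |⟨9⟩| = 79/1 = 79.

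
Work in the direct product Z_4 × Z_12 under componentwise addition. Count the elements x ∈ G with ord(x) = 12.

An element (a,b) has order lcm(ord(a), ord(b)); count pairs with lcm equal to 12.
Enumerating gives 24 such elements.

24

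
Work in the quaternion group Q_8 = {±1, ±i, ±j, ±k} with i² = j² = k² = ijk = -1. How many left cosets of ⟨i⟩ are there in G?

2

|⟨i⟩| = 4 and |G| = 8.
By Lagrange, [G : H] = |G|/|H| = 8/4 = 2.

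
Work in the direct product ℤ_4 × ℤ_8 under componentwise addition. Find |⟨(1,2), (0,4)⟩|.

|⟨(1,2)⟩| = 4 and |⟨(0,4)⟩| = 2, so |H| is a multiple of lcm(4, 2) = 4 and divides |G| = 32.
Closing under the operation: H = {(0,0), (0,4), (1,2), (1,6), (2,0), (2,4), (3,2), (3,6)}, so |H| = 8.

8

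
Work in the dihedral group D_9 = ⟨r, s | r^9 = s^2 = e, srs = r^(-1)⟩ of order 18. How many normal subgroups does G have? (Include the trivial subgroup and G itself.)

4

G has 16 subgroups. Checking conjugation-invariance by order — order 1: 1/1 normal; order 2: 0/9 normal; order 3: 1/1 normal; order 6: 0/3 normal; order 9: 1/1 normal; order 18: 1/1 normal.
Total normal subgroups: 4.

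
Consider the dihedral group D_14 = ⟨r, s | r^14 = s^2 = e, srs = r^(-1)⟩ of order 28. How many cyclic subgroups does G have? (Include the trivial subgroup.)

18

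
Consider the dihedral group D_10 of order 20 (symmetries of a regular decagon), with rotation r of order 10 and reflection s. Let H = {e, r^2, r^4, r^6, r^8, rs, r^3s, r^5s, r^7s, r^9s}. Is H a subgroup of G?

|H| = 10 divides |G| = 20, consistent with Lagrange.
H contains the identity, every element's inverse is in H, and H is closed under ·: it is a subgroup.

Yes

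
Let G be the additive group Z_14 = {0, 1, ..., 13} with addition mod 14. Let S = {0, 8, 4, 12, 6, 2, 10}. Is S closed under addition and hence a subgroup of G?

Yes

|S| = 7 divides |G| = 14, consistent with Lagrange.
S contains the identity, every element's inverse is in S, and S is closed under +: it is a subgroup.
In fact S = ⟨2⟩.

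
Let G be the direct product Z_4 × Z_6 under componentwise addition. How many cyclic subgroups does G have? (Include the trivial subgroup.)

12

A cyclic subgroup of order d is generated by each of its φ(d) elements of order d, so the cyclic subgroups of order d number (#elements of order d)/φ(d).
Cyclic subgroups by order — order 1: 1; order 2: 3; order 3: 1; order 4: 2; order 6: 3; order 12: 2.
Total: 12.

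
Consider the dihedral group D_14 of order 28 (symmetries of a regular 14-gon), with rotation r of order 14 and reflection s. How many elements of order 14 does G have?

The elements of order 14 are: r, r^3, r^5, r^9, r^11, r^13.
That's 6.

6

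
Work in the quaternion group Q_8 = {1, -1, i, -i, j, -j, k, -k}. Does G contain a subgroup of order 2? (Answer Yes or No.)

2 | 8. A subgroup of order 2 is {1, -1}.

Yes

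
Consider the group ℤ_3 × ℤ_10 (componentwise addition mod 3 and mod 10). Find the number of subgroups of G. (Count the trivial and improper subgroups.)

|G| = 30, so by Lagrange every subgroup order divides 30. Divisors: 1, 2, 3, 5, 6, 10, 15, 30.
Subgroups by order — order 1: 1; order 2: 1; order 3: 1; order 5: 1; order 6: 1; order 10: 1; order 15: 1; order 30: 1.
Total: 1 + 1 + 1 + 1 + 1 + 1 + 1 + 1 = 8.

8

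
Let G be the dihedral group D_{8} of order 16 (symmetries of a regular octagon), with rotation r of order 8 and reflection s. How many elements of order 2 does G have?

9

Enumerating element orders in G gives 9 elements of order 2.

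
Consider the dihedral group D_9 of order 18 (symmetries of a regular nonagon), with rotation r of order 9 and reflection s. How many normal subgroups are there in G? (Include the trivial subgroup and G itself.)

4

G has 16 subgroups. Checking conjugation-invariance by order — order 1: 1/1 normal; order 2: 0/9 normal; order 3: 1/1 normal; order 6: 0/3 normal; order 9: 1/1 normal; order 18: 1/1 normal.
Total normal subgroups: 4.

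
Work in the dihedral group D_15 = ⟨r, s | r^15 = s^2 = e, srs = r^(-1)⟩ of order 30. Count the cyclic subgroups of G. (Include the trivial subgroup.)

A cyclic subgroup of order d is generated by each of its φ(d) elements of order d, so the cyclic subgroups of order d number (#elements of order d)/φ(d).
Cyclic subgroups by order — order 1: 1; order 2: 15; order 3: 1; order 5: 1; order 15: 1.
Total: 19.

19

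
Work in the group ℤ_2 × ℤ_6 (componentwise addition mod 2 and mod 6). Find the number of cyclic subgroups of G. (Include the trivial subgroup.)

Each element a generates a cyclic subgroup ⟨a⟩; distinct elements may generate the same one (a cyclic group of order d has φ(d) generators).
Cyclic subgroups by order — order 1: 1; order 2: 3; order 3: 1; order 6: 3.
Total: 8.

8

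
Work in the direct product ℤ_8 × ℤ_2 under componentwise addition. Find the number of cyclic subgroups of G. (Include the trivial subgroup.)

Each element a generates a cyclic subgroup ⟨a⟩; distinct elements may generate the same one (a cyclic group of order d has φ(d) generators).
Cyclic subgroups by order — order 1: 1; order 2: 3; order 4: 2; order 8: 2.
Total: 8.

8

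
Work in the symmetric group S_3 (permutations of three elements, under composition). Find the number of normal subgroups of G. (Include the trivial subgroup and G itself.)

3

G has 6 subgroups. Checking conjugation-invariance by order — order 1: 1/1 normal; order 2: 0/3 normal; order 3: 1/1 normal; order 6: 1/1 normal.
Total normal subgroups: 3.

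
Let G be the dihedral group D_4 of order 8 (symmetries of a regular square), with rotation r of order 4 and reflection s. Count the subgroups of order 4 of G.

|G| = 8 and 4 | 8, so subgroups of order 4 are possible by Lagrange.
The subgroups of order 4 are: {e, r, r^2, r^3}; {e, r^2, s, r^2s}; {e, r^2, rs, r^3s}.
So G has 3 subgroups of order 4.

3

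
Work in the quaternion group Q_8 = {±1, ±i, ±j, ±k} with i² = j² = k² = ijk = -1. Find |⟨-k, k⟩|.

4

|⟨-k⟩| = 4 and |⟨k⟩| = 4, so |H| is a multiple of lcm(4, 4) = 4 and divides |G| = 8.
Closing under the operation: H = {1, -1, k, -k}, so |H| = 4.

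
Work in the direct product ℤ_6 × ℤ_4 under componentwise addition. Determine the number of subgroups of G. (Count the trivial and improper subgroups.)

16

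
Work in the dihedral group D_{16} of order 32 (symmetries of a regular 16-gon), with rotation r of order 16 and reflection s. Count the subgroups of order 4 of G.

|G| = 32 and 4 | 32, so subgroups of order 4 are possible by Lagrange.
The subgroups of order 4 are: {e, r^8, r^2s, r^10s}; {e, r^8, r^3s, r^11s}; {e, r^4, r^8, r^12}; {e, r^8, r^4s, r^12s}; … (9 in all).
So G has 9 subgroups of order 4.

9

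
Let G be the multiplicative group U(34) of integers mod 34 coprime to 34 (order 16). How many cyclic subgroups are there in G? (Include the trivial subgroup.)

5

Each element a generates a cyclic subgroup ⟨a⟩; distinct elements may generate the same one (a cyclic group of order d has φ(d) generators).
Cyclic subgroups by order — order 1: 1; order 2: 1; order 4: 1; order 8: 1; order 16: 1.
Total: 5.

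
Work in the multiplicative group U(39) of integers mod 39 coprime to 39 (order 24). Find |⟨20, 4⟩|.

12

|⟨20⟩| = 12 and |⟨4⟩| = 6, so |H| is a multiple of lcm(12, 6) = 12 and divides |G| = 24.
Closing under the operation: H = {1, 2, 4, 5, 8, 10, 11, 16, 20, 22, 25, 32}, so |H| = 12.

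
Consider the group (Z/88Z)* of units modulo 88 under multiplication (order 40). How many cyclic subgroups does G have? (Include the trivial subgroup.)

16

Group the elements of G by the cyclic subgroup they generate; each cyclic subgroup of order d accounts for φ(d) elements.
Cyclic subgroups by order — order 1: 1; order 2: 7; order 5: 1; order 10: 7.
Total: 16.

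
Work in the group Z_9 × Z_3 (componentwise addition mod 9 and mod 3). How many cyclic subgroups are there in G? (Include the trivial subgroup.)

A cyclic subgroup of order d is generated by each of its φ(d) elements of order d, so the cyclic subgroups of order d number (#elements of order d)/φ(d).
Cyclic subgroups by order — order 1: 1; order 3: 4; order 9: 3.
Total: 8.

8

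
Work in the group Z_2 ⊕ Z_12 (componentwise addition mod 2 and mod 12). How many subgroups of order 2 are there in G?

3

|G| = 24 and 2 | 24, so subgroups of order 2 are possible by Lagrange.
The subgroups of order 2 are: {(0,0), (0,6)}; {(0,0), (1,0)}; {(0,0), (1,6)}.
So G has 3 subgroups of order 2.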